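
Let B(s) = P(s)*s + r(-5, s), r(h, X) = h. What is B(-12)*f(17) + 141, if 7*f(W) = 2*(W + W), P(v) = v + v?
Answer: 20231/7 ≈ 2890.1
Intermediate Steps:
P(v) = 2*v
B(s) = -5 + 2*s² (B(s) = (2*s)*s - 5 = 2*s² - 5 = -5 + 2*s²)
f(W) = 4*W/7 (f(W) = (2*(W + W))/7 = (2*(2*W))/7 = (4*W)/7 = 4*W/7)
B(-12)*f(17) + 141 = (-5 + 2*(-12)²)*((4/7)*17) + 141 = (-5 + 2*144)*(68/7) + 141 = (-5 + 288)*(68/7) + 141 = 283*(68/7) + 141 = 19244/7 + 141 = 20231/7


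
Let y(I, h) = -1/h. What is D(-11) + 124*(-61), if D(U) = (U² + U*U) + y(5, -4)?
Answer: -29287/4 ≈ -7321.8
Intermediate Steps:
D(U) = ¼ + 2*U² (D(U) = (U² + U*U) - 1/(-4) = (U² + U²) - 1*(-¼) = 2*U² + ¼ = ¼ + 2*U²)
D(-11) + 124*(-61) = (¼ + 2*(-11)²) + 124*(-61) = (¼ + 2*121) - 7564 = (¼ + 242) - 7564 = 969/4 - 7564 = -29287/4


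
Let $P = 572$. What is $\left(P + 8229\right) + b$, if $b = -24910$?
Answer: $-16109$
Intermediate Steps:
$\left(P + 8229\right) + b = \left(572 + 8229\right) - 24910 = 8801 - 24910 = -16109$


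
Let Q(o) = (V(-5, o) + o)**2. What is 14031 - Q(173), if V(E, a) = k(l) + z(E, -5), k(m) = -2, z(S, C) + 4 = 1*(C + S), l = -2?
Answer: -10618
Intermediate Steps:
z(S, C) = -4 + C + S (z(S, C) = -4 + 1*(C + S) = -4 + (C + S) = -4 + C + S)
V(E, a) = -11 + E (V(E, a) = -2 + (-4 - 5 + E) = -2 + (-9 + E) = -11 + E)
Q(o) = (-16 + o)**2 (Q(o) = ((-11 - 5) + o)**2 = (-16 + o)**2)
14031 - Q(173) = 14031 - (-16 + 173)**2 = 14031 - 1*157**2 = 14031 - 1*24649 = 14031 - 24649 = -10618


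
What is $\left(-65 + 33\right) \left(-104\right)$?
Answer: $3328$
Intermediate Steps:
$\left(-65 + 33\right) \left(-104\right) = \left(-32\right) \left(-104\right) = 3328$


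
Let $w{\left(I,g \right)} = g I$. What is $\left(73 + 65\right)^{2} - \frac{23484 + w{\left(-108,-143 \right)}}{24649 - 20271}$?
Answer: $\frac{41667852}{2189} \approx 19035.0$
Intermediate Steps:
$w{\left(I,g \right)} = I g$
$\left(73 + 65\right)^{2} - \frac{23484 + w{\left(-108,-143 \right)}}{24649 - 20271} = \left(73 + 65\right)^{2} - \frac{23484 - -15444}{24649 - 20271} = 138^{2} - \frac{23484 + 15444}{4378} = 19044 - 38928 \cdot \frac{1}{4378} = 19044 - \frac{19464}{2189} = \frac{41667852}{2189}$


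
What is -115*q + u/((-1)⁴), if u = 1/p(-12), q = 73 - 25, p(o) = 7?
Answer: -38639/7 ≈ -5519.9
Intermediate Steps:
q = 48
u = ⅐ (u = 1/7 = ⅐ ≈ 0.14286)
-115*q + u/((-1)⁴) = -115*48 + 1/(7*((-1)⁴)) = -5520 + (⅐)/1 = -5520 + (⅐)*1 = -5520 + ⅐ = -38639/7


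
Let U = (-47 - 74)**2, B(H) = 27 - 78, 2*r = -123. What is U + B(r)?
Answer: 14590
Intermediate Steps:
r = -123/2 (r = (1/2)*(-123) = -123/2 ≈ -61.500)
B(H) = -51
U = 14641 (U = (-121)**2 = 14641)
U + B(r) = 14641 - 51 = 14590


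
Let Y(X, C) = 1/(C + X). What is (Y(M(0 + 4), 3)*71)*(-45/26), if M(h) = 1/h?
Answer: -6390/169 ≈ -37.811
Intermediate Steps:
M(h) = 1/h
(Y(M(0 + 4), 3)*71)*(-45/26) = (71/(3 + 1/(0 + 4)))*(-45/26) = (71/(3 + 1/4))*(-45*1/26) = (71/(3 + 1/4))*(-45/26) = (71/(13/4))*(-45/26) = ((4/13)*71)*(-45/26) = (284/13)*(-45/26) = -6390/169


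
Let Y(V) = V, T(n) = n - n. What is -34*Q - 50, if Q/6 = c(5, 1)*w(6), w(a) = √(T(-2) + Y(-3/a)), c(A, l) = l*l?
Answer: -50 - 102*I*√2 ≈ -50.0 - 144.25*I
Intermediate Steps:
c(A, l) = l²
T(n) = 0
w(a) = √3*√(-1/a) (w(a) = √(0 - 3/a) = √(-3/a) = √3*√(-1/a))
Q = 3*I*√2 (Q = 6*(1²*(√3*√(-1/6))) = 6*(1*(√3*√(-1*⅙))) = 6*(1*(√3*√(-⅙))) = 6*(1*(√3*(I*√6/6))) = 6*(1*(I*√2/2)) = 6*(I*√2/2) = 3*I*√2 ≈ 4.2426*I)
-34*Q - 50 = -102*I*√2 - 50 = -50 - 102*I*√2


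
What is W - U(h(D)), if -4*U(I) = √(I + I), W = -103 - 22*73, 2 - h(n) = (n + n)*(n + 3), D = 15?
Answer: -1709 + I*√269/2 ≈ -1709.0 + 8.2006*I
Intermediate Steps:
h(n) = 2 - 2*n*(3 + n) (h(n) = 2 - (n + n)*(n + 3) = 2 - 2*n*(3 + n))
W = -1709 (W = -103 - 1606 = -1709)
U(I) = -√2*√I/4 (U(I) = -√(I + I)/4 = -√2*√I/4)
W - U(h(D)) = -1709 - (-1)*√2*√(2 - 6*15 - 2*15²)/4 = -1709 - (-1)*√2*√(2 - 90 - 2*225)/4 = -1709 - (-1)*√2*√(2 - 90 - 450)/4 = -1709 - (-1)*√2*√(-538)/4 = -1709 - (-1)*√2*I*√538/4 = -1709 - (-1)*I*√269/2 = -1709 + I*√269/2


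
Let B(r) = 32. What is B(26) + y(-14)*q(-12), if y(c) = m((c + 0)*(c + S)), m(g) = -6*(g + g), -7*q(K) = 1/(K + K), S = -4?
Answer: 14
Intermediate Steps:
q(K) = -1/(14*K) (q(K) = -1/(7*(K + K)) = -1/(2*K)/7 = -1/(14*K))
m(g) = -12*g
y(c) = -12*c*(-4 + c) (y(c) = -12*(c + 0)*(c - 4) = -12*c*(-4 + c))
B(26) + y(-14)*q(-12) = 32 + (12*(-14)*(4 - 1*(-14)))*(-1/14/(-12)) = 32 + (12*(-14)*(4 + 14))*(-1/14*(-1/12)) = 32 + (12*(-14)*18)*(1/168) = 32 - 3024*1/168 = 32 - 18 = 14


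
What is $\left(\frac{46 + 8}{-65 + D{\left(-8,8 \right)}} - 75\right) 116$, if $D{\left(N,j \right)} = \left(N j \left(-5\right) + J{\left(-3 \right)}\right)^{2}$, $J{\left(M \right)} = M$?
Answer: $- \frac{109210317}{12553} \approx -8699.9$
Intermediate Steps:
$D{\left(N,j \right)} = \left(-3 - 5 N j\right)^{2}$ ($D{\left(N,j \right)} = \left(N j \left(-5\right) - 3\right)^{2} = \left(- 5 N j - 3\right)^{2} = \left(-3 - 5 N j\right)^{2}$)
$\left(\frac{46 + 8}{-65 + D{\left(-8,8 \right)}} - 75\right) 116 = \left(\frac{46 + 8}{-65 + \left(3 + 5 \left(-8\right) 8\right)^{2}} - 75\right) 116 = \left(\frac{54}{-65 + \left(3 - 320\right)^{2}} - 75\right) 116 = \left(\frac{54}{-65 + \left(-317\right)^{2}} - 75\right) 116 = \left(\frac{54}{-65 + 100489} - 75\right) 116 = \left(\frac{54}{100424} - 75\right) 116 = \left(54 \cdot \frac{1}{100424} - 75\right) 116 = \left(\frac{27}{50212} - 75\right) 116 = \left(- \frac{3765873}{50212}\right) 116 = - \frac{109210317}{12553}$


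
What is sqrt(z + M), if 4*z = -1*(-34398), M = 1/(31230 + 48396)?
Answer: sqrt(13630852215822)/39813 ≈ 92.734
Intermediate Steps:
M = 1/79626 ≈ 1.2559e-5
z = 17199/2 (z = (-1*(-34398))/4 = (1/4)*34398 = 17199/2 ≈ 8599.5)
sqrt(z + M) = sqrt(17199/2 + 1/79626) = sqrt(342371894/39813) = sqrt(13630852215822)/39813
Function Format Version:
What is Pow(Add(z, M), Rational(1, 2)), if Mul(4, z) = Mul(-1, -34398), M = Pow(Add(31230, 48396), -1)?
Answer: Mul(Rational(1, 39813), Pow(13630852215822, Rational(1, 2))) ≈ 92.734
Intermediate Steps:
M = Rational(1, 79626) (M = Pow(79626, -1) = Rational(1, 79626) ≈ 1.2559e-5)
z = Rational(17199, 2) (z = Mul(Rational(1, 4), Mul(-1, -34398)) = Mul(Rational(1, 4), 34398) = Rational(17199, 2) ≈ 8599.5)
Pow(Add(z, M), Rational(1, 2)) = Pow(Add(Rational(17199, 2), Rational(1, 79626)), Rational(1, 2)) = Pow(Rational(342371894, 39813), Rational(1, 2)) = Mul(Rational(1, 39813), Pow(13630852215822, Rational(1, 2)))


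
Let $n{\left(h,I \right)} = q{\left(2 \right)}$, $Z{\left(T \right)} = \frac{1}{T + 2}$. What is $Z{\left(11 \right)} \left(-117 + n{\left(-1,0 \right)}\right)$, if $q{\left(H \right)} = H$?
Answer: $- \frac{115}{13} \approx -8.8462$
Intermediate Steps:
$Z{\left(T \right)} = \frac{1}{2 + T}$
$n{\left(h,I \right)} = 2$
$Z{\left(11 \right)} \left(-117 + n{\left(-1,0 \right)}\right) = \frac{-117 + 2}{2 + 11} = \frac{1}{13} \left(-115\right) = - \frac{115}{13}$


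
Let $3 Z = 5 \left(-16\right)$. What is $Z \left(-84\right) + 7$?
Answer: $2247$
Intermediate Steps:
$Z = - \frac{80}{3}$ ($Z = \frac{5 \left(-16\right)}{3} = \frac{1}{3} \left(-80\right) = - \frac{80}{3} \approx -26.667$)
$Z \left(-84\right) + 7 = \left(- \frac{80}{3}\right) \left(-84\right) + 7 = 2240 + 7 = 2247$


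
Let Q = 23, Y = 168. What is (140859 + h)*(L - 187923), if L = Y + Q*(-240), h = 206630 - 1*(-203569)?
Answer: -106505734950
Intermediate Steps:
h = 410199 (h = 206630 + 203569 = 410199)
L = -5352 (L = 168 + 23*(-240) = 168 - 5520 = -5352)
(140859 + h)*(L - 187923) = (140859 + 410199)*(-5352 - 187923) = 551058*(-193275) = -106505734950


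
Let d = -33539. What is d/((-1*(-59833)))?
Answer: -33539/59833 ≈ -0.56054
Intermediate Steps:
d/((-1*(-59833))) = -33539/((-1*(-59833))) = -33539/59833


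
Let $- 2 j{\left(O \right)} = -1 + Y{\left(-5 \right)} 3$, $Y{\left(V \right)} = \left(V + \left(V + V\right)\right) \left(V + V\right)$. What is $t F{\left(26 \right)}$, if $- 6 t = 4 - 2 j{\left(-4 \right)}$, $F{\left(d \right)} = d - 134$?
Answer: $8154$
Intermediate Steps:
$F{\left(d \right)} = -134 + d$
$Y{\left(V \right)} = 6 V^{2}$ ($Y{\left(V \right)} = \left(V + 2 V\right) 2 V = 3 V 2 V = 6 V^{2}$)
$j{\left(O \right)} = - \frac{449}{2}$ ($j{\left(O \right)} = - \frac{-1 + 6 \left(-5\right)^{2} \cdot 3}{2} = - \frac{-1 + 6 \cdot 25 \cdot 3}{2} = - \frac{-1 + 150 \cdot 3}{2} = - \frac{-1 + 450}{2} = \left(- \frac{1}{2}\right) 449 = - \frac{449}{2}$)
$t = - \frac{151}{2}$ ($t = - \frac{4 - -449}{6} = - \frac{4 + 449}{6} = \left(- \frac{1}{6}\right) 453 = - \frac{151}{2} \approx -75.5$)
$t F{\left(26 \right)} = - \frac{151 \left(-134 + 26\right)}{2} = \left(- \frac{151}{2}\right) \left(-108\right) = 8154$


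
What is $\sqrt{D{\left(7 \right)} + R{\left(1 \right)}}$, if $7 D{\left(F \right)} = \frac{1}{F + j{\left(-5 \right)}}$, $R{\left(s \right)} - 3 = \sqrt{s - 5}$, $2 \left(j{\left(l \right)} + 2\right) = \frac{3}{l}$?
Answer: $\frac{\sqrt{328013 + 216482 i}}{329} \approx 1.825 + 0.54794 i$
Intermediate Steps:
$j{\left(l \right)} = -2 + \frac{3}{2 l}$ ($j{\left(l \right)} = -2 + \frac{3 \frac{1}{l}}{2} = -2 + \frac{3}{2 l}$)
$R{\left(s \right)} = 3 + \sqrt{-5 + s}$ ($R{\left(s \right)} = 3 + \sqrt{s - 5} = 3 + \sqrt{-5 + s}$)
$D{\left(F \right)} = \frac{1}{7 \left(- \frac{23}{10} + F\right)}$ ($D{\left(F \right)} = \frac{1}{7 \left(F - \left(2 - \frac{3}{2 \left(-5\right)}\right)\right)} = \frac{1}{7 \left(F + \left(-2 + \frac{3}{2} \left(- \frac{1}{5}\right)\right)\right)} = \frac{1}{7 \left(F - \frac{23}{10}\right)} = \frac{1}{7 \left(- \frac{23}{10} + F\right)}$)
$\sqrt{D{\left(7 \right)} + R{\left(1 \right)}} = \sqrt{\frac{10}{7 \left(-23 + 10 \cdot 7\right)} + \left(3 + \sqrt{-5 + 1}\right)} = \sqrt{\frac{10}{7 \left(-23 + 70\right)} + \left(3 + \sqrt{-4}\right)} = \sqrt{\frac{10}{7 \cdot 47} + \left(3 + 2 i\right)} = \sqrt{\frac{10}{7} \cdot \frac{1}{47} + \left(3 + 2 i\right)} = \sqrt{\frac{10}{329} + \left(3 + 2 i\right)} = \sqrt{\frac{997}{329} + 2 i}$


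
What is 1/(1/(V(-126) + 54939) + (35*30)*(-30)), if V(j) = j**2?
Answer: -70815/2230672499 ≈ -3.1746e-5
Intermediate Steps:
1/(1/(V(-126) + 54939) + (35*30)*(-30)) = 1/(1/((-126)**2 + 54939) + (35*30)*(-30)) = 1/(1/(15876 + 54939) + 1050*(-30)) = 1/(1/70815 - 31500) = 1/(-2230672499/70815) = -70815/2230672499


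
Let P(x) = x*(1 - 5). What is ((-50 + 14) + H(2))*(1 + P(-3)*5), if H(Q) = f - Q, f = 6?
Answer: -1952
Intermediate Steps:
P(x) = -4*x (P(x) = x*(-4) = -4*x)
H(Q) = 6 - Q
((-50 + 14) + H(2))*(1 + P(-3)*5) = ((-50 + 14) + (6 - 1*2))*(1 - 4*(-3)*5) = (-36 + (6 - 2))*(1 + 12*5) = (-36 + 4)*(1 + 60) = -32*61 = -1952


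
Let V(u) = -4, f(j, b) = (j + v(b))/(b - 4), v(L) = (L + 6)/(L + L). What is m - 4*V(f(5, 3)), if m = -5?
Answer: 11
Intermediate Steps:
v(L) = (6 + L)/(2*L) (v(L) = (6 + L)/((2*L)) = (6 + L)*(1/(2*L)) = (6 + L)/(2*L))
f(j, b) = (j + (6 + b)/(2*b))/(-4 + b) (f(j, b) = (j + (6 + b)/(2*b))/(b - 4) = (j + (6 + b)/(2*b))/(-4 + b))
m - 4*V(f(5, 3)) = -5 - 4*(-4) = -5 + 16 = 11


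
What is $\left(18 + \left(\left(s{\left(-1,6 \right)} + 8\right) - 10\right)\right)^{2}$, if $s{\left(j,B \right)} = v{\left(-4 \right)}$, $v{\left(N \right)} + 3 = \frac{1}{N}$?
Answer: $\frac{2601}{16} \approx 162.56$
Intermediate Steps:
$v{\left(N \right)} = -3 + \frac{1}{N}$
$s{\left(j,B \right)} = - \frac{13}{4}$ ($s{\left(j,B \right)} = -3 + \frac{1}{-4} = -3 - \frac{1}{4} = - \frac{13}{4}$)
$\left(18 + \left(\left(s{\left(-1,6 \right)} + 8\right) - 10\right)\right)^{2} = \left(18 + \left(\left(- \frac{13}{4} + 8\right) - 10\right)\right)^{2} = \left(18 + \left(\frac{19}{4} - 10\right)\right)^{2} = \left(18 - \frac{21}{4}\right)^{2} = \left(\frac{51}{4}\right)^{2} = \frac{2601}{16}$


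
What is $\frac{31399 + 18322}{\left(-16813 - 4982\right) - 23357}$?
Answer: $- \frac{49721}{45152} \approx -1.1012$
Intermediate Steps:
$\frac{31399 + 18322}{\left(-16813 - 4982\right) - 23357} = \frac{49721}{-21795 - 23357} = \frac{49721}{-45152} = 49721 \left(- \frac{1}{45152}\right) = - \frac{49721}{45152}$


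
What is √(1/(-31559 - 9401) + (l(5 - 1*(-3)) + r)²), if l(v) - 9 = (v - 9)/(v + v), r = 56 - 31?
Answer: √471758390/640 ≈ 33.938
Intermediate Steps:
r = 25
l(v) = 9 + (-9 + v)/(2*v) (l(v) = 9 + (v - 9)/(v + v) = 9 + (-9 + v)/((2*v)) = 9 + (-9 + v)*(1/(2*v)) = 9 + (-9 + v)/(2*v))
√(1/(-31559 - 9401) + (l(5 - 1*(-3)) + r)²) = √(1/(-31559 - 9401) + ((-9 + 19*(5 - 1*(-3)))/(2*(5 - 1*(-3))) + 25)²) = √(1/(-40960) + ((-9 + 19*(5 + 3))/(2*(5 + 3)) + 25)²) = √(-1/40960 + ((½)*(-9 + 19*8)/8 + 25)²) = √(-1/40960 + ((½)*(⅛)*(-9 + 152) + 25)²) = √(-1/40960 + ((½)*(⅛)*143 + 25)²) = √(-1/40960 + (143/16 + 25)²) = √(-1/40960 + (543/16)²) = √(-1/40960 + 294849/256) = √(47175839/40960) = √471758390/640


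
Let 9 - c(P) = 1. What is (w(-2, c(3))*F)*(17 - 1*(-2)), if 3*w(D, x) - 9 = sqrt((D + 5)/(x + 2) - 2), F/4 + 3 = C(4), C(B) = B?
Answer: 228 + 38*I*sqrt(170)/15 ≈ 228.0 + 33.031*I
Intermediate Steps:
F = 4 (F = -12 + 4*4 = -12 + 16 = 4)
c(P) = 8 (c(P) = 9 - 1*1 = 9 - 1 = 8)
w(D, x) = 3 + sqrt(-2 + (5 + D)/(2 + x))/3 (w(D, x) = 3 + sqrt((D + 5)/(x + 2) - 2)/3 = 3 + sqrt((5 + D)/(2 + x) - 2)/3 = 3 + sqrt(-2 + (5 + D)/(2 + x))/3)
(w(-2, c(3))*F)*(17 - 1*(-2)) = ((3 + sqrt((1 - 2 - 2*8)/(2 + 8))/3)*4)*(17 - 1*(-2)) = ((3 + sqrt((1 - 2 - 16)/10)/3)*4)*(17 + 2) = ((3 + sqrt((1/10)*(-17))/3)*4)*19 = ((3 + sqrt(-17/10)/3)*4)*19 = ((3 + (I*sqrt(170)/10)/3)*4)*19 = ((3 + I*sqrt(170)/30)*4)*19 = (12 + 2*I*sqrt(170)/15)*19 = 228 + 38*I*sqrt(170)/15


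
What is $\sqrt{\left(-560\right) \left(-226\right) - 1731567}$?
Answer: $i \sqrt{1605007} \approx 1266.9 i$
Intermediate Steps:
$\sqrt{\left(-560\right) \left(-226\right) - 1731567} = \sqrt{126560 - 1731567} = \sqrt{-1605007} = i \sqrt{1605007}$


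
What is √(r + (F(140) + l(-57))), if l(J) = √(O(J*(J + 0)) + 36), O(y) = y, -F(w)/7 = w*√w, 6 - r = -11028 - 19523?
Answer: √(30557 - 1960*√35 + 3*√365) ≈ 137.91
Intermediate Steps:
r = 30557 (r = 6 - (-11028 - 19523) = 6 - 1*(-30551) = 6 + 30551 = 30557)
F(w) = -7*w^(3/2) (F(w) = -7*w*√w = -7*w^(3/2))
l(J) = √(36 + J²) (l(J) = √(J*(J + 0) + 36) = √(J*J + 36) = √(J² + 36) = √(36 + J²))
√(r + (F(140) + l(-57))) = √(30557 + (-1960*√35 + √(36 + (-57)²))) = √(30557 + (-1960*√35 + √(36 + 3249))) = √(30557 + (-1960*√35 + √3285)) = √(30557 + (-1960*√35 + 3*√365)) = √(30557 - 1960*√35 + 3*√365)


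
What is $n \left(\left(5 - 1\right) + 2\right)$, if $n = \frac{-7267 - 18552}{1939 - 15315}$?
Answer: $\frac{77457}{6688} \approx 11.581$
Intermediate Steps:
$n = \frac{25819}{13376}$ ($n = - \frac{25819}{-13376} = \left(-25819\right) \left(- \frac{1}{13376}\right) = \frac{25819}{13376} \approx 1.9302$)
$n \left(\left(5 - 1\right) + 2\right) = \frac{25819 \left(\left(5 - 1\right) + 2\right)}{13376} = \frac{25819 \left(4 + 2\right)}{13376} = \frac{25819}{13376} \cdot 6 = \frac{77457}{6688}$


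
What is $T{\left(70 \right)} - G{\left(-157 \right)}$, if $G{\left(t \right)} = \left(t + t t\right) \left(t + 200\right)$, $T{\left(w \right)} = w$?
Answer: $-1053086$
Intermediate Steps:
$G{\left(t \right)} = \left(200 + t\right) \left(t + t^{2}\right)$ ($G{\left(t \right)} = \left(t + t^{2}\right) \left(200 + t\right) = \left(200 + t\right) \left(t + t^{2}\right)$)
$T{\left(70 \right)} - G{\left(-157 \right)} = 70 - - 157 \left(200 + \left(-157\right)^{2} + 201 \left(-157\right)\right) = 70 - - 157 \left(200 + 24649 - 31557\right) = 70 - \left(-157\right) \left(-6708\right) = 70 - 1053156 = -1053086$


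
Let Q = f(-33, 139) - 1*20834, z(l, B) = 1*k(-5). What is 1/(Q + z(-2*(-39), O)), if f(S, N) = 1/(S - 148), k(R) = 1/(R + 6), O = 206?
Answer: -181/3770774 ≈ -4.8001e-5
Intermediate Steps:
k(R) = 1/(6 + R)
f(S, N) = 1/(-148 + S)
z(l, B) = 1 (z(l, B) = 1/(6 - 5) = 1/1 = 1*1 = 1)
Q = -3770955/181 (Q = 1/(-148 - 33) - 1*20834 = 1/(-181) - 20834 = -1/181 - 20834 = -3770955/181 ≈ -20834.)
1/(Q + z(-2*(-39), O)) = 1/(-3770955/181 + 1) = 1/(-3770774/181) = -181/3770774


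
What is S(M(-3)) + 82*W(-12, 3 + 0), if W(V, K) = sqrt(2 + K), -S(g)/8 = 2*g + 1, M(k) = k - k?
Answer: -8 + 82*sqrt(5) ≈ 175.36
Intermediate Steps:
M(k) = 0
S(g) = -8 - 16*g (S(g) = -8*(2*g + 1) = -8*(1 + 2*g) = -8 - 16*g)
S(M(-3)) + 82*W(-12, 3 + 0) = (-8 - 16*0) + 82*sqrt(2 + (3 + 0)) = (-8 + 0) + 82*sqrt(2 + 3) = -8 + 82*sqrt(5)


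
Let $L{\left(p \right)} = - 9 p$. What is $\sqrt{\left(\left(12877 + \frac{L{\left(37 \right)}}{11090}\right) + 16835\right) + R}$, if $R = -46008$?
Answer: $\frac{i \sqrt{2004217770570}}{11090} \approx 127.66 i$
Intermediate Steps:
$\sqrt{\left(\left(12877 + \frac{L{\left(37 \right)}}{11090}\right) + 16835\right) + R} = \sqrt{\left(\left(12877 + \frac{\left(-9\right) 37}{11090}\right) + 16835\right) - 46008} = \sqrt{\left(\left(12877 - \frac{333}{11090}\right) + 16835\right) - 46008} = \sqrt{\left(\frac{142805597}{11090} + 16835\right) - 46008} = \sqrt{\frac{329505747}{11090} - 46008} = \sqrt{- \frac{180722973}{11090}} = \frac{i \sqrt{2004217770570}}{11090}$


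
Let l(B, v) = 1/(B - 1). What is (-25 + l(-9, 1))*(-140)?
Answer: 3514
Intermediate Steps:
l(B, v) = 1/(-1 + B)
(-25 + l(-9, 1))*(-140) = (-25 + 1/(-1 - 9))*(-140) = (-25 + 1/(-10))*(-140) = (-25 - 1/10)*(-140) = -251/10*(-140) = 3514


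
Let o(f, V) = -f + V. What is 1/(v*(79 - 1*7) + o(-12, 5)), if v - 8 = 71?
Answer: 1/5705 ≈ 0.00017528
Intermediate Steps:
o(f, V) = V - f
v = 79 (v = 8 + 71 = 79)
1/(v*(79 - 1*7) + o(-12, 5)) = 1/(79*(79 - 1*7) + (5 - 1*(-12))) = 1/(79*(79 - 7) + (5 + 12)) = 1/(79*72 + 17) = 1/(5688 + 17) = 1/5705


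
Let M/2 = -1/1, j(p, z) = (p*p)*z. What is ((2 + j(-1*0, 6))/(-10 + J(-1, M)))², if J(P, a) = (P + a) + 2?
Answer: 4/121 ≈ 0.033058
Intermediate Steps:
j(p, z) = z*p² (j(p, z) = p²*z = z*p²)
M = -2 (M = 2*(-1/1) = 2*(-1*1) = 2*(-1) = -2)
J(P, a) = 2 + P + a
((2 + j(-1*0, 6))/(-10 + J(-1, M)))² = ((2 + 6*(-1*0)²)/(-10 + (2 - 1 - 2)))² = ((2 + 6*0²)/(-10 - 1))² = ((2 + 6*0)/(-11))² = ((2 + 0)*(-1/11))² = (2*(-1/11))² = (-2/11)² = 4/121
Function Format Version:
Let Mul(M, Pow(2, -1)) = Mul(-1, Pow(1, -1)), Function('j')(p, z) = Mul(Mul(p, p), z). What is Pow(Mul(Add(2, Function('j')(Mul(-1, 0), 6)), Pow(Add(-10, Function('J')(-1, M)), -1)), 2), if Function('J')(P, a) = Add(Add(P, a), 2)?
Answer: Rational(4, 121) ≈ 0.033058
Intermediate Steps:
Function('j')(p, z) = Mul(z, Pow(p, 2)) (Function('j')(p, z) = Mul(Pow(p, 2), z) = Mul(z, Pow(p, 2)))
M = -2 (M = Mul(2, Mul(-1, Pow(1, -1))) = Mul(2, Mul(-1, 1)) = Mul(2, -1) = -2)
Function('J')(P, a) = Add(2, P, a)
Pow(Mul(Add(2, Function('j')(Mul(-1, 0), 6)), Pow(Add(-10, Function('J')(-1, M)), -1)), 2) = Pow(Mul(Add(2, Mul(6, Pow(Mul(-1, 0), 2))), Pow(Add(-10, Add(2, -1, -2)), -1)), 2) = Pow(Mul(Add(2, Mul(6, Pow(0, 2))), Pow(Add(-10, -1), -1)), 2) = Pow(Mul(Add(2, Mul(6, 0)), Pow(-11, -1)), 2) = Pow(Mul(Add(2, 0), Rational(-1, 11)), 2) = Pow(Mul(2, Rational(-1, 11)), 2) = Pow(Rational(-2, 11), 2) = Rational(4, 121)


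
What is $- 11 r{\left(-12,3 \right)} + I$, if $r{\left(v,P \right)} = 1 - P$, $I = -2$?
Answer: $20$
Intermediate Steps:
$- 11 r{\left(-12,3 \right)} + I = - 11 \left(1 - 3\right) - 2 = \left(-11\right) \left(-2\right) - 2 = 22 - 2 = 20$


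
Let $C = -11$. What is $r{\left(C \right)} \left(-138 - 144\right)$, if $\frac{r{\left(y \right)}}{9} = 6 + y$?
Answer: $12690$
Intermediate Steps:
$r{\left(y \right)} = 54 + 9 y$ ($r{\left(y \right)} = 9 \left(6 + y\right) = 54 + 9 y$)
$r{\left(C \right)} \left(-138 - 144\right) = \left(54 + 9 \left(-11\right)\right) \left(-138 - 144\right) = \left(54 - 99\right) \left(-282\right) = \left(-45\right) \left(-282\right) = 12690$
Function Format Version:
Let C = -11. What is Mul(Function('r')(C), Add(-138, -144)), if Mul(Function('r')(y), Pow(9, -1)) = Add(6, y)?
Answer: 12690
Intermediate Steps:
Function('r')(y) = Add(54, Mul(9, y)) (Function('r')(y) = Mul(9, Add(6, y)) = Add(54, Mul(9, y)))
Mul(Function('r')(C), Add(-138, -144)) = Mul(Add(54, Mul(9, -11)), Add(-138, -144)) = Mul(Add(54, -99), -282) = Mul(-45, -282) = 12690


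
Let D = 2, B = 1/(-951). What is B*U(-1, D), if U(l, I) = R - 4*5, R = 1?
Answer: 19/951 ≈ 0.019979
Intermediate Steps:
B = -1/951 ≈ -0.0010515
U(l, I) = -19 (U(l, I) = 1 - 4*5 = 1 - 20 = -19)
B*U(-1, D) = -1/951*(-19) = 19/951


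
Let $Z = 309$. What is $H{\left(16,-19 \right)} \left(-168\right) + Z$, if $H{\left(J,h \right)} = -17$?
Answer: $3165$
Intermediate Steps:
$H{\left(16,-19 \right)} \left(-168\right) + Z = \left(-17\right) \left(-168\right) + 309 = 2856 + 309 = 3165$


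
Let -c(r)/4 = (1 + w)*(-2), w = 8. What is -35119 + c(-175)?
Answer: -35047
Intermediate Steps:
c(r) = 72 (c(r) = -4*(1 + 8)*(-2) = -36*(-2) = -4*(-18) = 72)
-35119 + c(-175) = -35119 + 72 = -35047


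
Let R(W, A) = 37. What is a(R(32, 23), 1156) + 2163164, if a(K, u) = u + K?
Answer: 2164357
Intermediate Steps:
a(K, u) = K + u
a(R(32, 23), 1156) + 2163164 = (37 + 1156) + 2163164 = 1193 + 2163164 = 2164357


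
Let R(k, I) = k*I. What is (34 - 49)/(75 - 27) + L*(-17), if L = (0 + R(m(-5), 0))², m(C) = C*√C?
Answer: -5/16 ≈ -0.31250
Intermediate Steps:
m(C) = C^(3/2)
R(k, I) = I*k
L = 0 (L = (0 + 0*(-5)^(3/2))² = (0 + 0*(-5*I*√5))² = (0 + 0)² = 0² = 0)
(34 - 49)/(75 - 27) + L*(-17) = (34 - 49)/(75 - 27) + 0*(-17) = -15/48 + 0 = -15*1/48 + 0 = -5/16 + 0 = -5/16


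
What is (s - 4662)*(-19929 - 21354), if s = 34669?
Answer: -1238778981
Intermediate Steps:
(s - 4662)*(-19929 - 21354) = (34669 - 4662)*(-19929 - 21354) = 30007*(-41283) = -1238778981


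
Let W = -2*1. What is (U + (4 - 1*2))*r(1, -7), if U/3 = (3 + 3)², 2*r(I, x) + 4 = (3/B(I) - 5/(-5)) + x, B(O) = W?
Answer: -1265/2 ≈ -632.50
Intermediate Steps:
W = -2
B(O) = -2
r(I, x) = -9/4 + x/2 (r(I, x) = -2 + ((3/(-2) - 5/(-5)) + x)/2 = -2 + ((3*(-½) - 5*(-⅕)) + x)/2 = -2 + ((-3/2 + 1) + x)/2 = -2 + (-½ + x)/2 = -2 + (-¼ + x/2) = -9/4 + x/2)
U = 108 (U = 3*(3 + 3)² = 3*6² = 3*36 = 108)
(U + (4 - 1*2))*r(1, -7) = (108 + (4 - 1*2))*(-9/4 + (½)*(-7)) = (108 + (4 - 2))*(-9/4 - 7/2) = (108 + 2)*(-23/4) = 110*(-23/4) = -1265/2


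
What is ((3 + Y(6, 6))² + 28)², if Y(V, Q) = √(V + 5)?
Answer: 2700 + 576*√11 ≈ 4610.4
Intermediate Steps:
Y(V, Q) = √(5 + V)
((3 + Y(6, 6))² + 28)² = ((3 + √(5 + 6))² + 28)² = ((3 + √11)² + 28)² = (28 + (3 + √11)²)²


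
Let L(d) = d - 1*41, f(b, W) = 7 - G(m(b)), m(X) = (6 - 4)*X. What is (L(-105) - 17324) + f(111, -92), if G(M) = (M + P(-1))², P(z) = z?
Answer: -66304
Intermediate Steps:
m(X) = 2*X
G(M) = (-1 + M)² (G(M) = (M - 1)² = (-1 + M)²)
f(b, W) = 7 - (-1 + 2*b)²
L(d) = -41 + d (L(d) = d - 41 = -41 + d)
(L(-105) - 17324) + f(111, -92) = ((-41 - 105) - 17324) + (7 - (-1 + 2*111)²) = (-146 - 17324) + (7 - (-1 + 222)²) = -17470 + (7 - 1*221²) = -17470 + (7 - 1*48841) = -17470 + (7 - 48841) = -17470 - 48834 = -66304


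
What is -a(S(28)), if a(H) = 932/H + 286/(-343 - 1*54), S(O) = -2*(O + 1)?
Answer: 193296/11513 ≈ 16.789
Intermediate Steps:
S(O) = -2 - 2*O (S(O) = -2*(1 + O) = -2 - 2*O)
a(H) = -286/397 + 932/H (a(H) = 932/H + 286/(-343 - 54) = 932/H + 286/(-397) = 932/H + 286*(-1/397) = 932/H - 286/397 = -286/397 + 932/H)
-a(S(28)) = -(-286/397 + 932/(-2 - 2*28)) = -(-286/397 + 932/(-2 - 56)) = -(-286/397 + 932/(-58)) = -(-286/397 + 932*(-1/58)) = -(-286/397 - 466/29) = -1*(-193296/11513) = 193296/11513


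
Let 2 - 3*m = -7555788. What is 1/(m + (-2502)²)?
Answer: 3/26335802 ≈ 1.1391e-7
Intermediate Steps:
m = 7555790/3 (m = ⅔ - ⅓*(-7555788) = ⅔ + 2518596 = 7555790/3 ≈ 2.5186e+6)
1/(m + (-2502)²) = 1/(7555790/3 + (-2502)²) = 1/(7555790/3 + 6260004) = 1/(26335802/3) = 3/26335802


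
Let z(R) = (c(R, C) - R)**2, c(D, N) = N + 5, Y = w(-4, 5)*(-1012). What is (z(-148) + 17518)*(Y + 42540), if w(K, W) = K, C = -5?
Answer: 1836592136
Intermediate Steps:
Y = 4048 (Y = -4*(-1012) = 4048)
c(D, N) = 5 + N
z(R) = R**2 (z(R) = ((5 - 5) - R)**2 = (0 - R)**2 = (-R)**2 = R**2)
(z(-148) + 17518)*(Y + 42540) = ((-148)**2 + 17518)*(4048 + 42540) = (21904 + 17518)*46588 = 39422*46588 = 1836592136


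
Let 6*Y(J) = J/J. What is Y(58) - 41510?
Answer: -249059/6 ≈ -41510.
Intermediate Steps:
Y(J) = ⅙ (Y(J) = (J/J)/6 = (⅙)*1 = ⅙)
Y(58) - 41510 = ⅙ - 41510 = -249059/6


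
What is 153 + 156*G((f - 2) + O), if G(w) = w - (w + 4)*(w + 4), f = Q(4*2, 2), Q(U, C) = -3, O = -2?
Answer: -2343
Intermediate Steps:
f = -3
G(w) = w - (4 + w)² (G(w) = w - (4 + w)*(4 + w) = w - (4 + w)²)
153 + 156*G((f - 2) + O) = 153 + 156*(((-3 - 2) - 2) - (4 + ((-3 - 2) - 2))²) = 153 + 156*((-5 - 2) - (4 + (-5 - 2))²) = 153 + 156*(-7 - (4 - 7)²) = 153 + 156*(-7 - 1*(-3)²) = 153 + 156*(-7 - 1*9) = 153 + 156*(-7 - 9) = 153 + 156*(-16) = 153 - 2496 = -2343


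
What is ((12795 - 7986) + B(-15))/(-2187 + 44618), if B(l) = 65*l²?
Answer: 19434/42431 ≈ 0.45801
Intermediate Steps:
((12795 - 7986) + B(-15))/(-2187 + 44618) = ((12795 - 7986) + 65*(-15)²)/(-2187 + 44618) = (4809 + 65*225)/42431 = (4809 + 14625)*(1/42431) = 19434*(1/42431) = 19434/42431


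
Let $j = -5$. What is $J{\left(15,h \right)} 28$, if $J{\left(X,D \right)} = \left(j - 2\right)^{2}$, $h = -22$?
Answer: $1372$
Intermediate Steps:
$J{\left(X,D \right)} = 49$ ($J{\left(X,D \right)} = \left(-5 - 2\right)^{2} = \left(-7\right)^{2} = 49$)
$J{\left(15,h \right)} 28 = 49 \cdot 28 = 1372$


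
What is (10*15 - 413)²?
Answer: 69169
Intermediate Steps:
(10*15 - 413)² = (150 - 413)² = (-263)² = 69169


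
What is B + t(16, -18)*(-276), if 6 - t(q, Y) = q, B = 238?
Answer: 2998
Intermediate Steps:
t(q, Y) = 6 - q
B + t(16, -18)*(-276) = 238 + (6 - 1*16)*(-276) = 238 + (6 - 16)*(-276) = 238 - 10*(-276) = 238 + 2760 = 2998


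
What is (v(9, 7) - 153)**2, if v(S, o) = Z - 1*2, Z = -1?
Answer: 24336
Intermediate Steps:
v(S, o) = -3 (v(S, o) = -1 - 1*2 = -1 - 2 = -3)
(v(9, 7) - 153)**2 = (-3 - 153)**2 = (-156)**2 = 24336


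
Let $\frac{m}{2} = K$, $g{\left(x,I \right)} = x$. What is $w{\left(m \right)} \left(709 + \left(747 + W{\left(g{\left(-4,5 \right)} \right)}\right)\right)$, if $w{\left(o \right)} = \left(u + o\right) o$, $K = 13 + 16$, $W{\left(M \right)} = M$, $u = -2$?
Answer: $4716096$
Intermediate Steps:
$K = 29$
$m = 58$ ($m = 2 \cdot 29 = 58$)
$w{\left(o \right)} = o \left(-2 + o\right)$ ($w{\left(o \right)} = \left(-2 + o\right) o = o \left(-2 + o\right)$)
$w{\left(m \right)} \left(709 + \left(747 + W{\left(g{\left(-4,5 \right)} \right)}\right)\right) = 58 \left(-2 + 58\right) \left(709 + \left(747 - 4\right)\right) = 58 \cdot 56 \left(709 + 743\right) = 3248 \cdot 1452 = 4716096$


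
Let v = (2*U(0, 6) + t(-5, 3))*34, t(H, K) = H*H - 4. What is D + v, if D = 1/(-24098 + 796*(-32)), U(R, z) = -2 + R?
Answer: 28651459/49570 ≈ 578.00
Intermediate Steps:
t(H, K) = -4 + H² (t(H, K) = H² - 4 = -4 + H²)
v = 578 (v = (2*(-2 + 0) + (-4 + (-5)²))*34 = (2*(-2) + (-4 + 25))*34 = (-4 + 21)*34 = 17*34 = 578)
D = -1/49570 (D = 1/(-24098 - 25472) = 1/(-49570) = -1/49570 ≈ -2.0173e-5)
D + v = -1/49570 + 578 = 28651459/49570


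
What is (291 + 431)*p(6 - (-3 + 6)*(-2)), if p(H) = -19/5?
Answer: -13718/5 ≈ -2743.6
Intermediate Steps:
p(H) = -19/5 (p(H) = -19*1/5 = -19/5)
(291 + 431)*p(6 - (-3 + 6)*(-2)) = (291 + 431)*(-19/5) = 722*(-19/5) = -13718/5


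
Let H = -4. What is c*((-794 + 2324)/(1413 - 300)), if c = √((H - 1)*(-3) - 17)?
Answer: 510*I*√2/371 ≈ 1.9441*I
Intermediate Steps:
c = I*√2 (c = √((-4 - 1)*(-3) - 17) = √(-5*(-3) - 17) = √(15 - 17) = √(-2) = I*√2 ≈ 1.4142*I)
c*((-794 + 2324)/(1413 - 300)) = (I*√2)*((-794 + 2324)/(1413 - 300)) = (I*√2)*(1530/1113) = (I*√2)*(1530*(1/1113)) = (I*√2)*(510/371) = 510*I*√2/371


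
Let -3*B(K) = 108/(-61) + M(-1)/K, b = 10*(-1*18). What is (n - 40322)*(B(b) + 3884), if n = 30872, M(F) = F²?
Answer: -4478546135/122 ≈ -3.6709e+7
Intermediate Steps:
b = -180 (b = 10*(-18) = -180)
B(K) = 36/61 - 1/(3*K) (B(K) = -(108/(-61) + (-1)²/K)/3 = -(108*(-1/61) + 1/K)/3 = -(-108/61 + 1/K)/3 = 36/61 - 1/(3*K))
(n - 40322)*(B(b) + 3884) = (30872 - 40322)*((1/183)*(-61 + 108*(-180))/(-180) + 3884) = -9450*((1/183)*(-1/180)*(-61 - 19440) + 3884) = -9450*((1/183)*(-1/180)*(-19501) + 3884) = -9450*(19501/32940 + 3884) = -9450*127958461/32940 = -4478546135/122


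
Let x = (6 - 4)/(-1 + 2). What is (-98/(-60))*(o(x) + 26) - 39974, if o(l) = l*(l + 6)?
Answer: -199527/5 ≈ -39905.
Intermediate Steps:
x = 2 (x = 2/1 = 2*1 = 2)
o(l) = l*(6 + l)
(-98/(-60))*(o(x) + 26) - 39974 = (-98/(-60))*(2*(6 + 2) + 26) - 39974 = (-98*(-1/60))*(2*8 + 26) - 39974 = 49*(16 + 26)/30 - 39974 = (49/30)*42 - 39974 = 343/5 - 39974 = -199527/5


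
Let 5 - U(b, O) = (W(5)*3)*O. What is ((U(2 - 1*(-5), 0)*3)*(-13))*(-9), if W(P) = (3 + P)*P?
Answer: 1755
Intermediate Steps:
W(P) = P*(3 + P)
U(b, O) = 5 - 120*O (U(b, O) = 5 - (5*(3 + 5))*3*O = 5 - (5*8)*3*O = 5 - 40*3*O = 5 - 120*O)
((U(2 - 1*(-5), 0)*3)*(-13))*(-9) = (((5 - 120*0)*3)*(-13))*(-9) = (((5 + 0)*3)*(-13))*(-9) = ((5*3)*(-13))*(-9) = (15*(-13))*(-9) = -195*(-9) = 1755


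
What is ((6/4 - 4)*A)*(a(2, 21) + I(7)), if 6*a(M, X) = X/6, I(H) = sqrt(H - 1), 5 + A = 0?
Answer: 175/24 + 25*sqrt(6)/2 ≈ 37.910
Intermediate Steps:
A = -5 (A = -5 + 0 = -5)
I(H) = sqrt(-1 + H)
a(M, X) = X/36 (a(M, X) = (X/6)/6 = X/36)
((6/4 - 4)*A)*(a(2, 21) + I(7)) = ((6/4 - 4)*(-5))*((1/36)*21 + sqrt(-1 + 7)) = ((6*(1/4) - 4)*(-5))*(7/12 + sqrt(6)) = ((3/2 - 4)*(-5))*(7/12 + sqrt(6)) = (-5/2*(-5))*(7/12 + sqrt(6)) = 25*(7/12 + sqrt(6))/2 = 175/24 + 25*sqrt(6)/2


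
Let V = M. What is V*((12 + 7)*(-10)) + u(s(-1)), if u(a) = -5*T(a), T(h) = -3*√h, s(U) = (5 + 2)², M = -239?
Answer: 45515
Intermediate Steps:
s(U) = 49 (s(U) = 7² = 49)
u(a) = 15*√a (u(a) = -(-15)*√a = 15*√a)
V = -239
V*((12 + 7)*(-10)) + u(s(-1)) = -239*(12 + 7)*(-10) + 15*√49 = -4541*(-10) + 15*7 = -239*(-190) + 105 = 45410 + 105 = 45515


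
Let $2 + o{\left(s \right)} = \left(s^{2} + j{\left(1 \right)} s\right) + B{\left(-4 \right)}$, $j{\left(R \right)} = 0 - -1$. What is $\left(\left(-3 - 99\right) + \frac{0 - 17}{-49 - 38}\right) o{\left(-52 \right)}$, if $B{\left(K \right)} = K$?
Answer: $- \frac{7811874}{29} \approx -2.6938 \cdot 10^{5}$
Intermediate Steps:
$j{\left(R \right)} = 1$ ($j{\left(R \right)} = 0 + 1 = 1$)
$o{\left(s \right)} = -6 + s + s^{2}$ ($o{\left(s \right)} = -2 - \left(4 - s - s^{2}\right) = -2 + \left(-4 + s + s^{2}\right) = -6 + s + s^{2}$)
$\left(\left(-3 - 99\right) + \frac{0 - 17}{-49 - 38}\right) o{\left(-52 \right)} = \left(\left(-3 - 99\right) + \frac{0 - 17}{-49 - 38}\right) \left(-6 - 52 + \left(-52\right)^{2}\right) = \left(-102 - \frac{17}{-87}\right) \left(-6 - 52 + 2704\right) = \left(-102 - - \frac{17}{87}\right) 2646 = \left(-102 + \frac{17}{87}\right) 2646 = \left(- \frac{8857}{87}\right) 2646 = - \frac{7811874}{29}$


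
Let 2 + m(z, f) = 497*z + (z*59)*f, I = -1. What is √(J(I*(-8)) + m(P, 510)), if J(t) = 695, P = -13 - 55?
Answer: I*√2079223 ≈ 1442.0*I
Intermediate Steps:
P = -68
m(z, f) = -2 + 497*z + 59*f*z (m(z, f) = -2 + (497*z + (z*59)*f) = -2 + (497*z + (59*z)*f) = -2 + (497*z + 59*f*z) = -2 + 497*z + 59*f*z)
√(J(I*(-8)) + m(P, 510)) = √(695 + (-2 + 497*(-68) + 59*510*(-68))) = √(695 + (-2 - 33796 - 2046120)) = √(695 - 2079918) = √(-2079223) = I*√2079223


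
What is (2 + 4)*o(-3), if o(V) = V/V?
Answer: 6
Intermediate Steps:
o(V) = 1
(2 + 4)*o(-3) = (2 + 4)*1 = 6*1 = 6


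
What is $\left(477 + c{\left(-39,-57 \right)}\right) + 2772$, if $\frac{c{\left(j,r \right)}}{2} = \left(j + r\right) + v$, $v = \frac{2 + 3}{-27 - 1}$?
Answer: $\frac{42793}{14} \approx 3056.6$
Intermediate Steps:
$v = - \frac{5}{28}$ ($v = \frac{5}{-28} = 5 \left(- \frac{1}{28}\right) = - \frac{5}{28} \approx -0.17857$)
$c{\left(j,r \right)} = - \frac{5}{14} + 2 j + 2 r$ ($c{\left(j,r \right)} = 2 \left(\left(j + r\right) - \frac{5}{28}\right) = 2 \left(- \frac{5}{28} + j + r\right) = - \frac{5}{14} + 2 j + 2 r$)
$\left(477 + c{\left(-39,-57 \right)}\right) + 2772 = \left(477 + \left(- \frac{5}{14} + 2 \left(-39\right) + 2 \left(-57\right)\right)\right) + 2772 = \left(477 - \frac{2693}{14}\right) + 2772 = \frac{3985}{14} + 2772 = \frac{42793}{14}$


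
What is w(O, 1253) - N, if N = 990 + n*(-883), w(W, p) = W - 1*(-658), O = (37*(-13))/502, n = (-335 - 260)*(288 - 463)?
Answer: 46154905105/502 ≈ 9.1942e+7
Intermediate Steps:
n = 104125 (n = -595*(-175) = 104125)
O = -481/502 (O = -481*1/502 = -481/502 ≈ -0.95817)
w(W, p) = 658 + W (w(W, p) = W + 658 = 658 + W)
N = -91941385 (N = 990 + 104125*(-883) = 990 - 91942375 = -91941385)
w(O, 1253) - N = (658 - 481/502) - 1*(-91941385) = 329835/502 + 91941385 = 46154905105/502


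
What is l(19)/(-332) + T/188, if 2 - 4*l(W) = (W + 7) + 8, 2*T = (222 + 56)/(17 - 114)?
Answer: 24935/1513588 ≈ 0.016474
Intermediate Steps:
T = -139/97 (T = ((222 + 56)/(17 - 114))/2 = (278/(-97))/2 = (278*(-1/97))/2 = (½)*(-278/97) = -139/97 ≈ -1.4330)
l(W) = -13/4 - W/4 (l(W) = ½ - ((W + 7) + 8)/4 = ½ - ((7 + W) + 8)/4 = ½ - (15 + W)/4 = ½ + (-15/4 - W/4) = -13/4 - W/4)
l(19)/(-332) + T/188 = (-13/4 - ¼*19)/(-332) - 139/97/188 = (-13/4 - 19/4)*(-1/332) - 139/97*1/188 = -8*(-1/332) - 139/18236 = 2/83 - 139/18236 = 24935/1513588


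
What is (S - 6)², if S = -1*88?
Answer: 8836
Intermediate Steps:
S = -88
(S - 6)² = (-88 - 6)² = (-94)² = 8836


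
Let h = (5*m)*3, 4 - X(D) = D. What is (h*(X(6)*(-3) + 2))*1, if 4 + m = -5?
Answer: -1080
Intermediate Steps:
m = -9 (m = -4 - 5 = -9)
X(D) = 4 - D
h = -135 (h = (5*(-9))*3 = -45*3 = -135)
(h*(X(6)*(-3) + 2))*1 = -135*((4 - 1*6)*(-3) + 2)*1 = -135*((4 - 6)*(-3) + 2)*1 = -135*(-2*(-3) + 2)*1 = -135*(6 + 2)*1 = -135*8*1 = -1080*1 = -1080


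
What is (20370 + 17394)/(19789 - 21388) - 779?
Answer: -427795/533 ≈ -802.62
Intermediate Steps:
(20370 + 17394)/(19789 - 21388) - 779 = 37764/(-1599) - 779 = 37764*(-1/1599) - 779 = -12588/533 - 779 = -427795/533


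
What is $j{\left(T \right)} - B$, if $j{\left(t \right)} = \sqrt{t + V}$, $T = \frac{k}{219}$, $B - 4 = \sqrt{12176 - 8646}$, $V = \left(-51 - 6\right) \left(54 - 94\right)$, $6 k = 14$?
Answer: $-4 - \sqrt{3530} + \frac{\sqrt{109351591}}{219} \approx -15.664$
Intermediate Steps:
$k = \frac{7}{3}$ ($k = \frac{1}{6} \cdot 14 = \frac{7}{3} \approx 2.3333$)
$V = 2280$ ($V = \left(-57\right) \left(-40\right) = 2280$)
$B = 4 + \sqrt{3530}$ ($B = 4 + \sqrt{12176 - 8646} = 4 + \sqrt{3530} \approx 63.414$)
$T = \frac{7}{657}$ ($T = \frac{7}{3 \cdot 219} = \frac{7}{3} \cdot \frac{1}{219} = \frac{7}{657} \approx 0.010654$)
$j{\left(t \right)} = \sqrt{2280 + t}$ ($j{\left(t \right)} = \sqrt{t + 2280} = \sqrt{2280 + t}$)
$j{\left(T \right)} - B = \sqrt{2280 + \frac{7}{657}} - \left(4 + \sqrt{3530}\right) = \sqrt{\frac{1497967}{657}} - \left(4 + \sqrt{3530}\right) = \frac{\sqrt{109351591}}{219} - \left(4 + \sqrt{3530}\right) = -4 - \sqrt{3530} + \frac{\sqrt{109351591}}{219}$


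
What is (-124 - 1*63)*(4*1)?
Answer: -748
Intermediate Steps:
(-124 - 1*63)*(4*1) = (-124 - 63)*4 = -187*4 = -748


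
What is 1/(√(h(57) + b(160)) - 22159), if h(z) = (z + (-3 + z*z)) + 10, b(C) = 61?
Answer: -22159/491017907 - √3374/491017907 ≈ -4.5247e-5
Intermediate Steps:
h(z) = 7 + z + z² (h(z) = (z + (-3 + z²)) + 10 = (-3 + z + z²) + 10 = 7 + z + z²)
1/(√(h(57) + b(160)) - 22159) = 1/(√((7 + 57 + 57²) + 61) - 22159) = 1/(√((7 + 57 + 3249) + 61) - 22159) = 1/(√(3313 + 61) - 22159) = 1/(√3374 - 22159) = 1/(-22159 + √3374)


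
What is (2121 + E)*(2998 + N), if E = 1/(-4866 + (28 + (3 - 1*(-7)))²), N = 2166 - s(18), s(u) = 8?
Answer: 18711281258/1711 ≈ 1.0936e+7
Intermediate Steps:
N = 2158 (N = 2166 - 1*8 = 2166 - 8 = 2158)
E = -1/3422 (E = 1/(-4866 + (28 + (3 + 7))²) = 1/(-4866 + (28 + 10)²) = 1/(-4866 + 38²) = 1/(-4866 + 1444) = 1/(-3422) = -1/3422 ≈ -0.00029223)
(2121 + E)*(2998 + N) = (2121 - 1/3422)*(2998 + 2158) = (7258061/3422)*5156 = 18711281258/1711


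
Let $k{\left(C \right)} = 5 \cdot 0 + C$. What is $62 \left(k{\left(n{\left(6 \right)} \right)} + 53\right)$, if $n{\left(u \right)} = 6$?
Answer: $3658$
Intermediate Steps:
$k{\left(C \right)} = C$ ($k{\left(C \right)} = 0 + C = C$)
$62 \left(k{\left(n{\left(6 \right)} \right)} + 53\right) = 62 \left(6 + 53\right) = 62 \cdot 59 = 3658$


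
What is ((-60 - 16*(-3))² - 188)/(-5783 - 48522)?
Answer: 44/54305 ≈ 0.00081024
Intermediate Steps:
((-60 - 16*(-3))² - 188)/(-5783 - 48522) = ((-60 + 48)² - 188)/(-54305) = ((-12)² - 188)*(-1/54305) = (144 - 188)*(-1/54305) = -44*(-1/54305) = 44/54305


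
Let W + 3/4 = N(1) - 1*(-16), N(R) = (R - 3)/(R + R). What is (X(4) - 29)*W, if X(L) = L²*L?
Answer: 1995/4 ≈ 498.75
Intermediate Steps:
N(R) = (-3 + R)/(2*R) (N(R) = (-3 + R)/((2*R)) = (-3 + R)*(1/(2*R)) = (-3 + R)/(2*R))
X(L) = L³
W = 57/4 (W = -¾ + ((½)*(-3 + 1)/1 - 1*(-16)) = -¾ + ((½)*1*(-2) + 16) = -¾ + (-1 + 16) = -¾ + 15 = 57/4 ≈ 14.250)
(X(4) - 29)*W = (4³ - 29)*(57/4) = (64 - 29)*(57/4) = 35*(57/4) = 1995/4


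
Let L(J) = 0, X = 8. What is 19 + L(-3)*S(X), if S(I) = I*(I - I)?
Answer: 19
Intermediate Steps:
S(I) = 0 (S(I) = I*0 = 0)
19 + L(-3)*S(X) = 19 + 0*0 = 19 + 0 = 19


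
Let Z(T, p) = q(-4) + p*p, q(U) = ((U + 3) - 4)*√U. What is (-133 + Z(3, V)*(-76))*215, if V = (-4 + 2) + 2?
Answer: -28595 + 163400*I ≈ -28595.0 + 1.634e+5*I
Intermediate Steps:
V = 0 (V = -2 + 2 = 0)
q(U) = √U*(-1 + U) (q(U) = ((3 + U) - 4)*√U = (-1 + U)*√U = √U*(-1 + U))
Z(T, p) = p² - 10*I (Z(T, p) = √(-4)*(-1 - 4) + p*p = (2*I)*(-5) + p² = -10*I + p² = p² - 10*I)
(-133 + Z(3, V)*(-76))*215 = (-133 + (0² - 10*I)*(-76))*215 = (-133 + (0 - 10*I)*(-76))*215 = (-133 - 10*I*(-76))*215 = (-133 + 760*I)*215 = -28595 + 163400*I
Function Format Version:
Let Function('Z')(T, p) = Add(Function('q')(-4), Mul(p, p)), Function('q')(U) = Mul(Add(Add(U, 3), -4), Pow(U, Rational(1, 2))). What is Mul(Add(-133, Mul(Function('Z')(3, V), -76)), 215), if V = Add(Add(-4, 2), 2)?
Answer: Add(-28595, Mul(163400, I)) ≈ Add(-28595., Mul(1.6340e+5, I))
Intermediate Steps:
V = 0 (V = Add(-2, 2) = 0)
Function('q')(U) = Mul(Pow(U, Rational(1, 2)), Add(-1, U)) (Function('q')(U) = Mul(Add(Add(3, U), -4), Pow(U, Rational(1, 2))) = Mul(Add(-1, U), Pow(U, Rational(1, 2))) = Mul(Pow(U, Rational(1, 2)), Add(-1, U)))
Function('Z')(T, p) = Add(Pow(p, 2), Mul(-10, I)) (Function('Z')(T, p) = Add(Mul(Pow(-4, Rational(1, 2)), Add(-1, -4)), Mul(p, p)) = Add(Mul(Mul(2, I), -5), Pow(p, 2)) = Add(Mul(-10, I), Pow(p, 2)) = Add(Pow(p, 2), Mul(-10, I)))
Mul(Add(-133, Mul(Function('Z')(3, V), -76)), 215) = Mul(Add(-133, Mul(Add(Pow(0, 2), Mul(-10, I)), -76)), 215) = Mul(Add(-133, Mul(Add(0, Mul(-10, I)), -76)), 215) = Mul(Add(-133, Mul(Mul(-10, I), -76)), 215) = Mul(Add(-133, Mul(760, I)), 215) = Add(-28595, Mul(163400, I))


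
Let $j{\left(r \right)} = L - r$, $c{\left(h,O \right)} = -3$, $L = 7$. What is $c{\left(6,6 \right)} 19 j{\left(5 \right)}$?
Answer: $-114$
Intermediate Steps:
$j{\left(r \right)} = 7 - r$
$c{\left(6,6 \right)} 19 j{\left(5 \right)} = \left(-3\right) 19 \left(7 - 5\right) = - 57 \left(7 - 5\right) = \left(-57\right) 2 = -114$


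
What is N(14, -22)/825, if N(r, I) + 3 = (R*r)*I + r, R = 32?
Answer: -179/15 ≈ -11.933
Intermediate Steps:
N(r, I) = -3 + r + 32*I*r (N(r, I) = -3 + ((32*r)*I + r) = -3 + (32*I*r + r) = -3 + (r + 32*I*r) = -3 + r + 32*I*r)
N(14, -22)/825 = (-3 + 14 + 32*(-22)*14)/825 = (-3 + 14 - 9856)*(1/825) = -9845*1/825 = -179/15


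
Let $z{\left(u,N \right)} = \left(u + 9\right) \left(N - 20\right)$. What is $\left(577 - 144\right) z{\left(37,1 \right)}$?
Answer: $-378442$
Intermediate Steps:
$z{\left(u,N \right)} = \left(-20 + N\right) \left(9 + u\right)$ ($z{\left(u,N \right)} = \left(9 + u\right) \left(-20 + N\right) = \left(-20 + N\right) \left(9 + u\right)$)
$\left(577 - 144\right) z{\left(37,1 \right)} = \left(577 - 144\right) \left(-180 - 740 + 9 \cdot 1 + 1 \cdot 37\right) = 433 \left(-180 - 740 + 9 + 37\right) = 433 \left(-874\right) = -378442$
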